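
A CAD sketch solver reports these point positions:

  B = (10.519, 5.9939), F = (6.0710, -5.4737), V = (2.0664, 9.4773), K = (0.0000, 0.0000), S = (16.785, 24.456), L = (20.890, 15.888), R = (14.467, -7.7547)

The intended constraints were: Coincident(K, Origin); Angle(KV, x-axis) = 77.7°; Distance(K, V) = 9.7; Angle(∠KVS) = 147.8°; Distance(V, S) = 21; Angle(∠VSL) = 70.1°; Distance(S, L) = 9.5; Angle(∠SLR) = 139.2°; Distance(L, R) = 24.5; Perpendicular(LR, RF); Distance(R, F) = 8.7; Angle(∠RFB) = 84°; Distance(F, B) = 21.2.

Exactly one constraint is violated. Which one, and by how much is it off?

Distance(F, B) = 21.2 — off by 8.90.

K = (0.00, 0.00) ✓; KV at 77.70° ✓; |KV| = 9.700 ✓; ∠KVS = 147.8° ✓; |VS| = 21.00 ✓; ∠VSL = 70.10° ✓; |SL| = 9.501 ✓; ∠SLR = 139.2° ✓; |LR| = 24.50 ✓; ∠(LR, RF) = 90.00° ✓; |RF| = 8.700 ✓; ∠RFB = 84.00° ✓; |FB| = 12.30 ✗.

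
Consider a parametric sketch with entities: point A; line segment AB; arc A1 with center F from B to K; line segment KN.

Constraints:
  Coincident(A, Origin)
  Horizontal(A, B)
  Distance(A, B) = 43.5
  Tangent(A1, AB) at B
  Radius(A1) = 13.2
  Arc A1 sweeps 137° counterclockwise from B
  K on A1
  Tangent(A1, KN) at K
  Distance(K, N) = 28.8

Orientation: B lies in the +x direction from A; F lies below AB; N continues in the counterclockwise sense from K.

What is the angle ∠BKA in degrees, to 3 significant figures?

78.0°

A is at the origin; AB is horizontal with |AB| = 43.5 and B on the +x side, so B = (43.5, 0.00). Tangency of A1 to AB means the radius FB is perpendicular to AB, so F = B + (0, -13.2) = (43.5, -13.2). On A1, B sits at bearing 90° from F; a 137° counterclockwise sweep puts K at bearing 227°, so K = F + 13.2·(cos 227°, sin 227°) = (34.5, -22.9). Then cos ∠BKA = KB·KA / (|KB||KA|), giving 78.0°.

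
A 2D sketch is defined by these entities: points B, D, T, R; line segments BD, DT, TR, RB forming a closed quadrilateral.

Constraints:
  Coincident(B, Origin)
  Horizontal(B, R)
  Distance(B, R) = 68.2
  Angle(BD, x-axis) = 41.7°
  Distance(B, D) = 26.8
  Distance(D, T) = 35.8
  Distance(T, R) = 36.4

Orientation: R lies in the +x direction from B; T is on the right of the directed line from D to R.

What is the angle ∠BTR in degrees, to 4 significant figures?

133.3°

B is at the origin; B and R share the same y with |BR| = 68.2 and R in +x, so R = (68.2, 0). BD runs at 41.7° with |BD| = 26.8, so D = (20.01, 17.83). T is determined by |DT| = 35.8 and |TR| = 36.4 together: it lies at the intersection of circle(D, 35.8) and circle(R, 36.4). With |DR| = 51.38, the foot of the radical line on DR is 25.27 from D and the perpendicular offset is √(35.8² − 25.27²) = 25.36. Taking the right-of-DR solution: T = (34.91, -14.72).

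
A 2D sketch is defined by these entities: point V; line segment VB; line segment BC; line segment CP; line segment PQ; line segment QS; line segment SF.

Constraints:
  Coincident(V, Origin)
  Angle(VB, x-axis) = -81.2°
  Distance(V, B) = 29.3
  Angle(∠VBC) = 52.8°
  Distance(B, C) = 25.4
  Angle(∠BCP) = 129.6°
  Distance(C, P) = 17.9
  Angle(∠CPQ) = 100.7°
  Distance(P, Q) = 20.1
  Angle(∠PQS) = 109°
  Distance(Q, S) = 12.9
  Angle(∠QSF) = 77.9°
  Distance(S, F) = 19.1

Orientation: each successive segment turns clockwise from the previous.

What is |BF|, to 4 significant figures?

23.87

V is at the origin; VB runs at -81.2° with length 29.3, so B = (4.482, -28.96). ∠VBC = 52.8° gives BC at 151.6° from the x-axis; with |BC| = 25.4, C = (-17.86, -16.87). ∠BCP = 129.6° gives CP at 101.2° from the x-axis; with |CP| = 17.9, P = (-21.34, 0.6849). ∠CPQ = 100.7° gives PQ at 21.90° from the x-axis; with |PQ| = 20.1, Q = (-2.688, 8.182). ∠PQS = 109.0° gives QS at -49.10° from the x-axis; with |QS| = 12.9, S = (5.758, -1.569). ∠QSF = 77.9° gives SF at -151.2° from the x-axis; with |SF| = 19.1, F = (-10.98, -10.77). Then |BF| = |F − B| = 23.87.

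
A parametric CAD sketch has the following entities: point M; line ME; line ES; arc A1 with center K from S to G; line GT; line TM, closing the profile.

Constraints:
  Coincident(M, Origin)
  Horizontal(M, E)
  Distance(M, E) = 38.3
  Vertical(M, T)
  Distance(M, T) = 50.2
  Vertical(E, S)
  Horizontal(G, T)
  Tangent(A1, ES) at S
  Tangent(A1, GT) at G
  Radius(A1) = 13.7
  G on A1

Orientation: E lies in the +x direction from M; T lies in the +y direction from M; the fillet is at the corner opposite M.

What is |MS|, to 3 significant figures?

52.9

M is at the origin; M and E share the same y with |ME| = 38.3 and E on the +x side, so E = (38.3, 0.00). MT is vertical with |MT| = 50.2 and T on the +y side, so T = (0.00, 50.2). The virtual corner opposite M is at (38.3, 50.2). The tangent condition forces KS to be normal to ES and tangency of A1 to GT means the radius KG is perpendicular to GT, with radius 13.7, so the center K sits 13.7 in from both sides at K = (24.6, 36.5). That places the tangent points at S = (38.3, 36.5) on ES and G = (24.6, 50.2) on GT. Then |MS| = |S − M| = 52.9.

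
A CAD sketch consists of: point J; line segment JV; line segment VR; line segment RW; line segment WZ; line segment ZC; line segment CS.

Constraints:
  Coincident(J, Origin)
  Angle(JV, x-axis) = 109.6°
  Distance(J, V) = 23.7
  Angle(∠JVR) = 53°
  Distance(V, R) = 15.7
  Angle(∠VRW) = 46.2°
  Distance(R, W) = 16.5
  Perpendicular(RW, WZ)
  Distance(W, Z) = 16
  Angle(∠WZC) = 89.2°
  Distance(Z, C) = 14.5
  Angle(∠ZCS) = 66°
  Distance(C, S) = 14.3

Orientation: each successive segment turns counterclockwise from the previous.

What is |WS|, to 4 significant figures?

8.955

J is at the origin; JV runs at 109.6° with length 23.7, so V = (-7.950, 22.33). ∠JVR = 53.0° gives VR at -123.4° from the x-axis; with |VR| = 15.7, R = (-16.59, 9.220). ∠VRW = 46.2° gives RW at 10.40° from the x-axis; with |RW| = 16.5, W = (-0.3638, 12.20). RW is perpendicular to WZ, so WZ runs at 100.4°; with |WZ| = 16.0, Z = (-3.252, 27.94). ∠WZC = 89.2° gives ZC at -168.8° from the x-axis; with |ZC| = 14.5, C = (-17.48, 25.12). ∠ZCS = 66.0° gives CS at -54.80° from the x-axis; with |CS| = 14.3, S = (-9.233, 13.43). Then |WS| = |S − W| = 8.955.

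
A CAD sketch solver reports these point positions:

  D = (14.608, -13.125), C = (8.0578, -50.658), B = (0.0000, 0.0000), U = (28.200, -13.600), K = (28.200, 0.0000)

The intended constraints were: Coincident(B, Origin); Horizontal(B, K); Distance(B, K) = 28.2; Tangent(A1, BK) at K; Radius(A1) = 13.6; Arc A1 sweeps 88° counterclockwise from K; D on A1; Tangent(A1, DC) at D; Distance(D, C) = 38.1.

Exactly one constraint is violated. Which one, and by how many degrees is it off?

Tangent(A1, DC) at D — off by 7.90°.

B = (0.00, 0.00) ✓; B.y = 0.00, K.y = 0.00 ✓; |BK| = 28.20 ✓; ∠(UK, KB) = 90.00° ✓; |UK| = 13.60 ✓; bearing(U→D) − bearing(U→K) = 88.00° ✓; |UD| = 13.60 ✓; ∠(UD, DC) = 97.90° ✗; |DC| = 38.10 ✓.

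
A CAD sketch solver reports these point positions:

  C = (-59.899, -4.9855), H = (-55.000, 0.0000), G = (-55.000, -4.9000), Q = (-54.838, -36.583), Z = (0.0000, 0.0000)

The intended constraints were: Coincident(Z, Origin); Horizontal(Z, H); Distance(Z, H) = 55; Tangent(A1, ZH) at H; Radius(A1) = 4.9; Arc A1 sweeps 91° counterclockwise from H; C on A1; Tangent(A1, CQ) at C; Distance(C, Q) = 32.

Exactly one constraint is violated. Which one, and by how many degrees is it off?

Tangent(A1, CQ) at C — off by 8.10°.

Z = (0.00, 0.00) ✓; Z.y = 0.00, H.y = 0.00 ✓; |ZH| = 55.00 ✓; ∠(GH, HZ) = 90.00° ✓; |GH| = 4.900 ✓; bearing(G→C) − bearing(G→H) = 91.00° ✓; |GC| = 4.900 ✓; ∠(GC, CQ) = 81.90° ✗; |CQ| = 32.00 ✓.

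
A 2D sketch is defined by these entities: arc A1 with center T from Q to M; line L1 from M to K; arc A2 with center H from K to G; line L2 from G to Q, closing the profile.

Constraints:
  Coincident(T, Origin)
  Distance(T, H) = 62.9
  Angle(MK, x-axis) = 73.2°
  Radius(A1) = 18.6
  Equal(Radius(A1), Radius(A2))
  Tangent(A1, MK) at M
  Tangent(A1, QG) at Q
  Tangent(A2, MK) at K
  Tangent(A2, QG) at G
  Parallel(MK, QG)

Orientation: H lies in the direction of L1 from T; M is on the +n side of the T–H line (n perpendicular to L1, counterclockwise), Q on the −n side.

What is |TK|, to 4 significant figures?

65.59

The slot axis is L1's direction at 73.2°, so u = (cos 73.2°, sin 73.2°) = (0.2890, 0.9573) and n = (−sin 73.2°, cos 73.2°) = (-0.9573, 0.2890). T is at the origin and H lies 62.9 along u from T, so H = 62.9·u = (18.18, 60.22). Tangency of A1 to both parallel lines with radius 18.6 puts M and Q at T ± 18.6·n: M = (-17.81, 5.376), Q = (17.81, -5.376). Equal radii place K and G the same way about H: K = H + 18.6·n = (0.3740, 65.59), G = H − 18.6·n = (35.99, 54.84). Then |TK| = |K − T| = 65.59.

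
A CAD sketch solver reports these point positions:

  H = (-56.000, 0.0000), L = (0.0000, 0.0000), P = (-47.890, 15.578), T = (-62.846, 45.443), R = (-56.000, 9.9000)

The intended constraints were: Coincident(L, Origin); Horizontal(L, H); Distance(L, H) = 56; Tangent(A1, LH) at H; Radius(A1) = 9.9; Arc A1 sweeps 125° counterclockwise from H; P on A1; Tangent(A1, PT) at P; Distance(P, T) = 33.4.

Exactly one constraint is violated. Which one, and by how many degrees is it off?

Tangent(A1, PT) at P — off by 8.40°.

L = (0.00, 0.00) ✓; L.y = 0.00, H.y = 0.00 ✓; |LH| = 56.00 ✓; ∠(RH, HL) = 90.00° ✓; |RH| = 9.900 ✓; bearing(R→P) − bearing(R→H) = 125.0° ✓; |RP| = 9.900 ✓; ∠(RP, PT) = 98.40° ✗; |PT| = 33.40 ✓.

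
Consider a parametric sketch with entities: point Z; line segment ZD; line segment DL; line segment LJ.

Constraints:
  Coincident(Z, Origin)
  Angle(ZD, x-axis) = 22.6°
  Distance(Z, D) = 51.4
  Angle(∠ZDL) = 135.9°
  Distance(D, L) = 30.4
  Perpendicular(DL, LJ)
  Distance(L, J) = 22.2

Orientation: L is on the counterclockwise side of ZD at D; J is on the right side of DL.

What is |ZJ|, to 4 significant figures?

88.83

Z is at the origin; ZD runs at 22.6° with length 51.4, so D = 51.4·(cos 22.6°, sin 22.6°) = (47.45, 19.75). ∠ZDL = 135.9°, so DL runs at 22.6° + (180° − 135.9°) = 66.70° from the x-axis; with |DL| = 30.4, L = D + 30.4·(cos 66.70°, sin 66.70°) = (59.48, 47.67). The perpendicularity gives LJ at right angles to DL; with |LJ| = 22.2 on the right of DL, J = L + 22.2·(0.9184, -0.3955) = (79.87, 38.89). Then |ZJ| = |J − Z| = 88.83.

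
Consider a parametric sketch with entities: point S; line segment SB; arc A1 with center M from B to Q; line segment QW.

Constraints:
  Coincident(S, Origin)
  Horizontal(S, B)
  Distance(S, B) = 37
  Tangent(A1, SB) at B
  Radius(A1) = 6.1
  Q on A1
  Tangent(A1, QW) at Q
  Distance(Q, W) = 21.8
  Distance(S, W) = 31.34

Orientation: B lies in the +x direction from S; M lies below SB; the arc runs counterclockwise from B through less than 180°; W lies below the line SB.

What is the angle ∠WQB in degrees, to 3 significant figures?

149°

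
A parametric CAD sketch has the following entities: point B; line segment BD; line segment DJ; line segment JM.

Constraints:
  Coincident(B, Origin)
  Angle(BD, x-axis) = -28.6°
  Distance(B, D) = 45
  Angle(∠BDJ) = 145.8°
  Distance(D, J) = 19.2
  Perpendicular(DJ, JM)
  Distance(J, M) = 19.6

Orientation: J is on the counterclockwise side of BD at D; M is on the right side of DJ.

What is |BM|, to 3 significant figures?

72.1

B is at the origin; BD runs at -28.6° with length 45.0, so D = 45.0·(cos -28.6°, sin -28.6°) = (39.5, -21.5). ∠BDJ = 145.8°, so DJ runs at -28.6° + (180° − 145.8°) = 5.60° from the x-axis; with |DJ| = 19.2, J = D + 19.2·(cos 5.60°, sin 5.60°) = (58.6, -19.7). DJ is perpendicular to JM; with |JM| = 19.6 on the right of DJ, M = J + 19.6·(0.0976, -0.995) = (60.5, -39.2). Then |BM| = |M − B| = 72.1.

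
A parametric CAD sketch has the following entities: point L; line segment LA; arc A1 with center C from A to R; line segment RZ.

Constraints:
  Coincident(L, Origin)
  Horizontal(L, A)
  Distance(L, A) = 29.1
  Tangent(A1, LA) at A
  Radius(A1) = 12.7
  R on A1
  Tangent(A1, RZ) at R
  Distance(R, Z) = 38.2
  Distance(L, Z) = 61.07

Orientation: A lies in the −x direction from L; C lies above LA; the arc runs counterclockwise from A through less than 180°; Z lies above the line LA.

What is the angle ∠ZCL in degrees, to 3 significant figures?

116°

L is at the origin; L and A share the same y with |LA| = 29.1 and A on the −x side, so A = (-29.1, 0.00). Since A1 is tangent to LA there, CA ⟂ LA, so C = A + (0, 12.7) = (-29.1, 12.7). Since CR ⟂ RZ (tangency), |CZ| = √(12.7² + 38.2²) = 40.3 regardless of where R sits on A1. So Z lies on both circle(L, 61.07) and circle(C, 40.3); the above-LA intersection is Z = (-30.5, 52.9). R is the foot of the tangent from Z: R = (-17.2, 17.1).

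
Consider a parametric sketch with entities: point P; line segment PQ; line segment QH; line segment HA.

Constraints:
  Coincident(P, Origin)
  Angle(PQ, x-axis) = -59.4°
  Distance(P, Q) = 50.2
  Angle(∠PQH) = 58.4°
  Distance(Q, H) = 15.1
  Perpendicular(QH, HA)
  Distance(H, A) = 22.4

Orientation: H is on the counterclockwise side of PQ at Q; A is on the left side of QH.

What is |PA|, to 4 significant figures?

23.24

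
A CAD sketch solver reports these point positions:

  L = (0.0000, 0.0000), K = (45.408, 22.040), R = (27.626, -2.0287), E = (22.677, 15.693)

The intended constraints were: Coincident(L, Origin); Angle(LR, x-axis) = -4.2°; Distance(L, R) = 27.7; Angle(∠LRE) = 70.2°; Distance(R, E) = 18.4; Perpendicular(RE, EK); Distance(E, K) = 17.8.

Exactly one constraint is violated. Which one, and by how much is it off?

Distance(E, K) = 17.8 — off by 5.80.

L = (0.00, 0.00) ✓; LR at -4.200° ✓; |LR| = 27.70 ✓; ∠LRE = 70.20° ✓; |RE| = 18.40 ✓; ∠(RE, EK) = 90.00° ✓; |EK| = 23.60 ✗.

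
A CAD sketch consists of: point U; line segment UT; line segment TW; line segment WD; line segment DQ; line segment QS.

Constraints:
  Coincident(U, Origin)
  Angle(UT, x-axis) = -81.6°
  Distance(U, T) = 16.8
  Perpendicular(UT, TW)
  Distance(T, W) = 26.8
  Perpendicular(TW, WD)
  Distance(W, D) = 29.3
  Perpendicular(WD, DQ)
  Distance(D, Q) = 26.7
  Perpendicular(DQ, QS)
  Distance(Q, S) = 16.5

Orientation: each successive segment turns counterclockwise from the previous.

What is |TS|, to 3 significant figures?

12.8

U is at the origin; UT runs at -81.6° with length 16.8, so T = (2.45, -16.6). The perpendicularity gives TW at right angles to UT, so TW runs at 8.40°; with |TW| = 26.8, W = (29.0, -12.7). TW is perpendicular to WD, so WD runs at 98.4°; with |WD| = 29.3, D = (24.7, 16.3). WD ⟂ DQ, so DQ runs at -172°; with |DQ| = 26.7, Q = (-1.73, 12.4). DQ is perpendicular to QS, so QS runs at -81.6°; with |QS| = 16.5, S = (0.683, -3.94). Then |TS| = |S − T| = 12.8.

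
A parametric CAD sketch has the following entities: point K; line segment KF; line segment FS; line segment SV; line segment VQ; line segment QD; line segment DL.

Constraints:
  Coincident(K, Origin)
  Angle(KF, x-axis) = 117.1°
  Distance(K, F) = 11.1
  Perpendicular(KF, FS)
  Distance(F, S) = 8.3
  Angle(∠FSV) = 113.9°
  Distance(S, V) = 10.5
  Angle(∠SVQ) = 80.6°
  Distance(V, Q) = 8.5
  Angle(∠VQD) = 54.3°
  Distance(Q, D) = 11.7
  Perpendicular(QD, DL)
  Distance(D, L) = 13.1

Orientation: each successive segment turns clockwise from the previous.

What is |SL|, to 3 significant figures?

13.7

∠VQD = 54.3° gives QD at 95.9° from the x-axis; with |QD| = 11.7, D = (2.93, 13.0). QD ⟂ DL, so DL runs at 5.90°; with |DL| = 13.1, L = (16.0, 14.4). Then |SL| = |L − S| = 13.7.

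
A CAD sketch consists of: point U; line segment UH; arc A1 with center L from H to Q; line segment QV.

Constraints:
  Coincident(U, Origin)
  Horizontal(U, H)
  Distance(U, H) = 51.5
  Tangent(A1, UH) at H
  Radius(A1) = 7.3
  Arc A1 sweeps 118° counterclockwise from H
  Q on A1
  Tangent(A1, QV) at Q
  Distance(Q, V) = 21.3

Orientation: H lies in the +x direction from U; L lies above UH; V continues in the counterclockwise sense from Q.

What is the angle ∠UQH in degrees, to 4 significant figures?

48.51°

U is at the origin; U and H share the same y with |UH| = 51.5 and H on the +x side, so H = (51.50, 0.000). Tangency of A1 to UH means the radius LH is perpendicular to UH, so L = H + (0, 7.3) = (51.50, 7.300). On A1, H sits at bearing -90° from L; a 118° counterclockwise sweep puts Q at bearing 28°, so Q = L + 7.3·(cos 28°, sin 28°) = (57.95, 10.73). Then cos ∠UQH = QU·QH / (|QU||QH|), giving 48.51°.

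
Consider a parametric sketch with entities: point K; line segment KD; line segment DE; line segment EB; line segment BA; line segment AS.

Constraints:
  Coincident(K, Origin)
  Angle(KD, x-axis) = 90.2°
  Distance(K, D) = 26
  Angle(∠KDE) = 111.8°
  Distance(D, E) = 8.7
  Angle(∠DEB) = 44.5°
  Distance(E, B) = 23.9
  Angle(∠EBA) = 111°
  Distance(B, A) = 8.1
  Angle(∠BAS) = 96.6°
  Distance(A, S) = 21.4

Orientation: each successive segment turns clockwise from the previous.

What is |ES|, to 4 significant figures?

19.15

K is at the origin; KD runs at 90.2° with length 26.0, so D = (-0.09076, 26.00). ∠KDE = 111.8° gives DE at 22.00° from the x-axis; with |DE| = 8.7, E = (7.976, 29.26). ∠DEB = 44.5° gives EB at -113.5° from the x-axis; with |EB| = 23.9, B = (-1.554, 7.341). ∠EBA = 111.0° gives BA at 177.5° from the x-axis; with |BA| = 8.1, A = (-9.647, 7.695). ∠BAS = 96.6° gives AS at 94.10° from the x-axis; with |AS| = 21.4, S = (-11.18, 29.04). Then |ES| = |S − E| = 19.15.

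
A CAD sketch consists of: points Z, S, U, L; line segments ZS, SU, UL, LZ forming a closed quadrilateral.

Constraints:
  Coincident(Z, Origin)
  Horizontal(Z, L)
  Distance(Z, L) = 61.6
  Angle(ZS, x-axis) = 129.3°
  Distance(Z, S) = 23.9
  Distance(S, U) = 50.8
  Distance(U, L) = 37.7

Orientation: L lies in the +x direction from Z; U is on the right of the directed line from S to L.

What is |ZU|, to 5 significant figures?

28.263

Checks: |SU| = 50.80 ✓; |UL| = 37.70 ✓.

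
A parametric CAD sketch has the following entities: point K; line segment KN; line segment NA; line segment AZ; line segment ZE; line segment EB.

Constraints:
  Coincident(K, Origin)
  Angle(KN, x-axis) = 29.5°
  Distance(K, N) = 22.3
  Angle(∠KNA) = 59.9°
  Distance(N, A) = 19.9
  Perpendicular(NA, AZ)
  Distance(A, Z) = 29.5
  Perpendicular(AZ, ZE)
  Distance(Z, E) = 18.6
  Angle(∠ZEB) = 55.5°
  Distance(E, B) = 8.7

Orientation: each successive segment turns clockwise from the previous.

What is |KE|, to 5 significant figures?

14.208

K is at the origin; KN runs at 29.5° with length 22.3, so N = (19.409, 10.981). ∠KNA = 59.9° gives NA at -90.600° from the x-axis; with |NA| = 19.9, A = (19.201, -8.9179). NA ⟂ AZ, so AZ runs at 179.40°; with |AZ| = 29.5, Z = (-10.298, -8.6089). AZ ⟂ ZE, so ZE runs at 89.400°; with |ZE| = 18.6, E = (-10.103, 9.9900). Then |KE| = |E − K| = 14.208.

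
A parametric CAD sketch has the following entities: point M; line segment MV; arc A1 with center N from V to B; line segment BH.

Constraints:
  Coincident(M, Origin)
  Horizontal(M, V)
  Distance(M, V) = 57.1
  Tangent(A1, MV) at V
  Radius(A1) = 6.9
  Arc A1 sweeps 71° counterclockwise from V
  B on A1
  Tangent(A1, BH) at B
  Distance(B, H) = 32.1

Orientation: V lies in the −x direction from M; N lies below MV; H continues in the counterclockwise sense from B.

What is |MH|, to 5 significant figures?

81.929

On A1, V sits at bearing 90° from N; a 71° counterclockwise sweep puts B at bearing 161°, so B = N + 6.9·(cos 161°, sin 161°) = (-63.624, -4.6536). The tangent condition forces NB to be normal to BH, so BH runs along (−sin 161°, cos 161°); with |BH| = 32.1, H = (-74.075, -35.005). Then |MH| = |H − M| = 81.929.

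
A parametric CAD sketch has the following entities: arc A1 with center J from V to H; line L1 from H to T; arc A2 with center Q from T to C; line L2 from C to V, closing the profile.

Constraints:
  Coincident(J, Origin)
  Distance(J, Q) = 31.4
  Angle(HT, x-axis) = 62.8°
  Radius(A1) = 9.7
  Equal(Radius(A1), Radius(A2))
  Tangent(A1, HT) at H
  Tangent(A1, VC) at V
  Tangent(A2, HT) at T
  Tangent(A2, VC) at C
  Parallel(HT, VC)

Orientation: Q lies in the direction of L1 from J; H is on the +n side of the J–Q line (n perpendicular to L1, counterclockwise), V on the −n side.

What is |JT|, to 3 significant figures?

32.9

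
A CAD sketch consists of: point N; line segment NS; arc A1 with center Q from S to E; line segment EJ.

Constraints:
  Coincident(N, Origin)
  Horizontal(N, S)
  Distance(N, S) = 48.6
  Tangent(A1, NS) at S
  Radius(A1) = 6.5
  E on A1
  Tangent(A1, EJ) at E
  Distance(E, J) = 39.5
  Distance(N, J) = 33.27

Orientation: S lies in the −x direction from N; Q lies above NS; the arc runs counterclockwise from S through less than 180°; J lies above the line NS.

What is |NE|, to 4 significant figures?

44.11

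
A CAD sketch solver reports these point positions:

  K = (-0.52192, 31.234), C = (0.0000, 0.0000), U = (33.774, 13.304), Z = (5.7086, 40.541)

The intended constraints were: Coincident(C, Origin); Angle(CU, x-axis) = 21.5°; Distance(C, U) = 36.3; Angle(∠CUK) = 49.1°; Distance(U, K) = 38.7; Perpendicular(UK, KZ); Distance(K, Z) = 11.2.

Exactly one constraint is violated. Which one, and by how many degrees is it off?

Perpendicular(UK, KZ) — off by 6.20°.

C = (0.00, 0.00) ✓; CU at 21.50° ✓; |CU| = 36.30 ✓; ∠CUK = 49.10° ✓; |UK| = 38.70 ✓; ∠(UK, KZ) = 96.20° ✗; |KZ| = 11.20 ✓.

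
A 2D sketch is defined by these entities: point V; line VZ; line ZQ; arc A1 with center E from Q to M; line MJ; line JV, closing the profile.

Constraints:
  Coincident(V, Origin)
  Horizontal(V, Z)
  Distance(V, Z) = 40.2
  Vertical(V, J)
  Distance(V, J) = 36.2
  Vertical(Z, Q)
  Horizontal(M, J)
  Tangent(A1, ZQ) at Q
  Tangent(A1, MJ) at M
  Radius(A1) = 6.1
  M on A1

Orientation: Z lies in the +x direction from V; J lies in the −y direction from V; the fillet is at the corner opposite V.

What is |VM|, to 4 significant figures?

49.73

V is at the origin; V and Z share the same y with |VZ| = 40.2 and Z on the +x side, so Z = (40.20, 0.000). V and J share the same x with |VJ| = 36.2 and J on the −y side, so J = (0.000, -36.20). The virtual corner opposite V is at (40.20, -36.20). The tangent condition forces EQ to be normal to ZQ and the tangent condition forces EM to be normal to MJ, with radius 6.1, so the center E sits 6.1 in from both sides at E = (34.10, -30.10). That places the tangent points at Q = (40.20, -30.10) on ZQ and M = (34.10, -36.20) on MJ. Then |VM| = |M − V| = 49.73.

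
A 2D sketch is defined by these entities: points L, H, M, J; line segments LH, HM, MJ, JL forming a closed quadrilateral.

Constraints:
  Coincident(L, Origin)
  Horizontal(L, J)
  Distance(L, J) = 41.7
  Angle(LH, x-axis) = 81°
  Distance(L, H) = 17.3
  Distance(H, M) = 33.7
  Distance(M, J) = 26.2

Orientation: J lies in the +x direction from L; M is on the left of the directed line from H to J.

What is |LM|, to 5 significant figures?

43.549

L is at the origin; L and J share the same y with |LJ| = 41.7 and J in +x, so J = (41.7, 0). LH runs at 81.0° with |LH| = 17.3, so H = (2.7063, 17.087). M is determined by |HM| = 33.7 and |MJ| = 26.2 together: it lies at the intersection of circle(H, 33.7) and circle(J, 26.2). With |HJ| = 42.573, the foot of the radical line on HJ is 26.563 from H and the perpendicular offset is √(33.7² − 26.563²) = 20.739. Taking the left-of-HJ solution: M = (35.360, 25.421).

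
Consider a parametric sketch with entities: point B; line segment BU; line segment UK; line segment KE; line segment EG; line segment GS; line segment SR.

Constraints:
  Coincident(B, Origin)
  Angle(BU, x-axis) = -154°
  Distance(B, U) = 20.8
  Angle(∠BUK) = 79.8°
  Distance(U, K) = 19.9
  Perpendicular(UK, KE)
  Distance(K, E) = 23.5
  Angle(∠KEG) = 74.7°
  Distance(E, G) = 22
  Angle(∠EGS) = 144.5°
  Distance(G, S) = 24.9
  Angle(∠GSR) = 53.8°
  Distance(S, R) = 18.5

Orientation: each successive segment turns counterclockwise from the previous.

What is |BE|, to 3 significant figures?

16.5

B is at the origin; BU runs at -154.0° with length 20.8, so U = (-18.7, -9.12). ∠BUK = 79.8° gives UK at -53.8° from the x-axis; with |UK| = 19.9, K = (-6.94, -25.2). UK is perpendicular to KE, so KE runs at 36.2°; with |KE| = 23.5, E = (12.0, -11.3). Then |BE| = |E − B| = 16.5.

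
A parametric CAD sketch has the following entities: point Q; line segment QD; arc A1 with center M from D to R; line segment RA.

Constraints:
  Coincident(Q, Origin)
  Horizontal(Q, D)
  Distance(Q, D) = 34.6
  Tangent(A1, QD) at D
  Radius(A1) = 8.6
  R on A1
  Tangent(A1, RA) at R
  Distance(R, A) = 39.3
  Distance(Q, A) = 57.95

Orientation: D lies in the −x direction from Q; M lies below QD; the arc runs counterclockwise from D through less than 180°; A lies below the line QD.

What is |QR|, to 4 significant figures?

44.24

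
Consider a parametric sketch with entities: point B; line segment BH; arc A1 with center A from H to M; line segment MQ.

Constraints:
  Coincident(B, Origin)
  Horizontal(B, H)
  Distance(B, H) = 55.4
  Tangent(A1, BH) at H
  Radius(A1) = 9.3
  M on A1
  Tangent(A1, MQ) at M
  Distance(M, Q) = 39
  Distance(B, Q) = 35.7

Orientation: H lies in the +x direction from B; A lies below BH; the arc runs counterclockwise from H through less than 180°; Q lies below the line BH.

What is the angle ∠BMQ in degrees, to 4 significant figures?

46.06°

Checks: |AM| = 9.300 ✓; ∠(AM, MQ) = 90.00° ✓; |MQ| = 39.00 ✓; |BQ| = 35.70 ✓.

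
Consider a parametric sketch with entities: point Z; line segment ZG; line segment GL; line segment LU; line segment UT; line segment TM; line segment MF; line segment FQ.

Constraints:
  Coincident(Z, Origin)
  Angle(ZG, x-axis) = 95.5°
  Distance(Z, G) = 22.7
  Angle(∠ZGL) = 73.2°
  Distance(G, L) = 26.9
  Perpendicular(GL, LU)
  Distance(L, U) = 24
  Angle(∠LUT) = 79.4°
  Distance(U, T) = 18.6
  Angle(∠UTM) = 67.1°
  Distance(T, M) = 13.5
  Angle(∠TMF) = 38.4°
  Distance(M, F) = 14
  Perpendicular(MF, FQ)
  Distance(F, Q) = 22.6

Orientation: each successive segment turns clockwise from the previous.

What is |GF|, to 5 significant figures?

28.975

Z is at the origin; ZG runs at 95.5° with length 22.7, so G = (-2.1757, 22.595). ∠ZGL = 73.2° gives GL at -11.300° from the x-axis; with |GL| = 26.9, L = (24.203, 17.325). GL is perpendicular to LU, so LU runs at -101.30°; with |LU| = 24.0, U = (19.500, -6.2102). ∠LUT = 79.4° gives UT at 158.10° from the x-axis; with |UT| = 18.6, T = (2.2424, 0.72736). ∠UTM = 67.1° gives TM at 45.200° from the x-axis; with |TM| = 13.5, M = (11.755, 10.307). ∠TMF = 38.4° gives MF at -96.400° from the x-axis; with |MF| = 14.0, F = (10.194, -3.6062). Then |GF| = |F − G| = 28.975.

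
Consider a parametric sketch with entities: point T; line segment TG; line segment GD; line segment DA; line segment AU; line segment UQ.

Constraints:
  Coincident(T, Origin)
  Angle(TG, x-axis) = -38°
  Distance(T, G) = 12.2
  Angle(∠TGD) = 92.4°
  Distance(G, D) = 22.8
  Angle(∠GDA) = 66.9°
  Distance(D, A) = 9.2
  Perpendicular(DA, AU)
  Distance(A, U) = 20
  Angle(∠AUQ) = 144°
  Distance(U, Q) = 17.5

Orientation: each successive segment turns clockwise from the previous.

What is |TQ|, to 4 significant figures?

27.68

T is at the origin; TG runs at -38.0° with length 12.2, so G = (9.614, -7.511). ∠TGD = 92.4° gives GD at -125.6° from the x-axis; with |GD| = 22.8, D = (-3.659, -26.05). ∠GDA = 66.9° gives DA at 121.3° from the x-axis; with |DA| = 9.2, A = (-8.438, -18.19). DA is perpendicular to AU, so AU runs at 31.30°; with |AU| = 20.0, U = (8.651, -7.798). ∠AUQ = 144.0° gives UQ at -4.700° from the x-axis; with |UQ| = 17.5, Q = (26.09, -9.232). Then |TQ| = |Q − T| = 27.68.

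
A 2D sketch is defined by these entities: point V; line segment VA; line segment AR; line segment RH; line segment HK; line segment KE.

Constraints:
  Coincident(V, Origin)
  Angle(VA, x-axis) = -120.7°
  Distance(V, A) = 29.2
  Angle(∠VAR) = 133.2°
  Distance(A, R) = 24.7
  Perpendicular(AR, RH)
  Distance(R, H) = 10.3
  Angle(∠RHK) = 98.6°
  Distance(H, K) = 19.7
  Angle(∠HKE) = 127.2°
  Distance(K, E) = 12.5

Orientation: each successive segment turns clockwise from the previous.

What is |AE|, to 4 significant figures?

5.875

V is at the origin; VA runs at -120.7° with length 29.2, so A = (-14.91, -25.11). ∠VAR = 133.2° gives AR at -167.5° from the x-axis; with |AR| = 24.7, R = (-39.02, -30.45). The perpendicularity gives RH at right angles to AR, so RH runs at 102.5°; with |RH| = 10.3, H = (-41.25, -20.40). ∠RHK = 98.6° gives HK at 21.10° from the x-axis; with |HK| = 19.7, K = (-22.87, -13.31). ∠HKE = 127.2° gives KE at -31.70° from the x-axis; with |KE| = 12.5, E = (-12.24, -19.87). Then |AE| = |E − A| = 5.875.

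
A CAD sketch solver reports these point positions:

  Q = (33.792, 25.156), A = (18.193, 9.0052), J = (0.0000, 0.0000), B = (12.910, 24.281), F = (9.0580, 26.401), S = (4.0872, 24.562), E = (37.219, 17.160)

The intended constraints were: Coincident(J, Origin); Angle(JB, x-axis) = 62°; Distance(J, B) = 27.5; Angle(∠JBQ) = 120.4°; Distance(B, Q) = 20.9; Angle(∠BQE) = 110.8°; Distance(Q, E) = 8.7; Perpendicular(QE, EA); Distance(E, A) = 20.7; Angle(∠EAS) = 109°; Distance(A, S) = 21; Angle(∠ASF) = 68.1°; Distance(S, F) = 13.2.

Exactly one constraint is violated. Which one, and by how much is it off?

Distance(S, F) = 13.2 — off by 7.90.

J = (0.00, 0.00) ✓; JB at 62.00° ✓; |JB| = 27.50 ✓; ∠JBQ = 120.4° ✓; |BQ| = 20.90 ✓; ∠BQE = 110.8° ✓; |QE| = 8.699 ✓; ∠(QE, EA) = 90.00° ✓; |EA| = 20.70 ✓; ∠EAS = 109.0° ✓; |AS| = 21.00 ✓; ∠ASF = 68.10° ✓; |SF| = 5.300 ✗.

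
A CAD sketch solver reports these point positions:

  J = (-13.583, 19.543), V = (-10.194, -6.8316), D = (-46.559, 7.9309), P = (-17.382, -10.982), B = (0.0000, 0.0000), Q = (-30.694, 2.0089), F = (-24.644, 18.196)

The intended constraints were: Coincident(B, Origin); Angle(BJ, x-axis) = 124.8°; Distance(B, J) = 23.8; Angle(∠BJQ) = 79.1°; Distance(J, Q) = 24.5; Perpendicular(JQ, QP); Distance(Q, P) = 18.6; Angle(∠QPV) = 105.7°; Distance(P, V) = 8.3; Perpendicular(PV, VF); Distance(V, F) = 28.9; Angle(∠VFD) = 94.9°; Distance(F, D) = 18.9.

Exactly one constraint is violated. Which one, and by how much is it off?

Distance(F, D) = 18.9 — off by 5.30.

B = (0.00, 0.00) ✓; BJ at 124.8° ✓; |BJ| = 23.80 ✓; ∠BJQ = 79.10° ✓; |JQ| = 24.50 ✓; ∠(JQ, QP) = 90.00° ✓; |QP| = 18.60 ✓; ∠QPV = 105.7° ✓; |PV| = 8.300 ✓; ∠(PV, VF) = 90.00° ✓; |VF| = 28.90 ✓; ∠VFD = 94.90° ✓; |FD| = 24.20 ✗.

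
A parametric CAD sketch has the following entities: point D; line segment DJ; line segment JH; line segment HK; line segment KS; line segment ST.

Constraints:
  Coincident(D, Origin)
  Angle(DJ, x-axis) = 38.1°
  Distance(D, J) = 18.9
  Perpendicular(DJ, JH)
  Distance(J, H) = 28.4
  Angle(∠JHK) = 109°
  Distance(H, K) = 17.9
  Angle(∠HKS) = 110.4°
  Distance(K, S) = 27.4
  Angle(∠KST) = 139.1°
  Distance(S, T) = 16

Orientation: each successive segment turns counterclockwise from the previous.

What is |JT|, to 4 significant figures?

34.02

D is at the origin; DJ runs at 38.1° with length 18.9, so J = (14.87, 11.66). DJ is perpendicular to JH, so JH runs at 128.1°; with |JH| = 28.4, H = (-2.651, 34.01). ∠JHK = 109.0° gives HK at -160.9° from the x-axis; with |HK| = 17.9, K = (-19.57, 28.15). ∠HKS = 110.4° gives KS at -91.30° from the x-axis; with |KS| = 27.4, S = (-20.19, 0.7608). ∠KST = 139.1° gives ST at -50.40° from the x-axis; with |ST| = 16.0, T = (-9.988, -11.57). Then |JT| = |T − J| = 34.02.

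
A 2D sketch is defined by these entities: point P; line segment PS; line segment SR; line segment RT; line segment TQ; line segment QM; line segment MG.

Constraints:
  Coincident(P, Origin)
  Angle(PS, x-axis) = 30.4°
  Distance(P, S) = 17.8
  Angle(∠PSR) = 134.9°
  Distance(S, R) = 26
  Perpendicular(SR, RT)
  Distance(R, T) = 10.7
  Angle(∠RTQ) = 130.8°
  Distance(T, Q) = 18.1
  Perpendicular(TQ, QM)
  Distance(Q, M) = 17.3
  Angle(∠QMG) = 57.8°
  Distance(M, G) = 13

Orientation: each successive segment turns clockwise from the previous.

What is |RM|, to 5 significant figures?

26.725

P is at the origin; PS runs at 30.4° with length 17.8, so S = (15.353, 9.0074). ∠PSR = 134.9° gives SR at -14.700° from the x-axis; with |SR| = 26.0, R = (40.502, 2.4097). SR is perpendicular to RT, so RT runs at -104.70°; with |RT| = 10.7, T = (37.786, -7.9401). ∠RTQ = 130.8° gives TQ at -153.90° from the x-axis; with |TQ| = 18.1, Q = (21.532, -15.903). TQ is perpendicular to QM, so QM runs at 116.10°; with |QM| = 17.3, M = (13.921, -0.36709). Then |RM| = |M − R| = 26.725.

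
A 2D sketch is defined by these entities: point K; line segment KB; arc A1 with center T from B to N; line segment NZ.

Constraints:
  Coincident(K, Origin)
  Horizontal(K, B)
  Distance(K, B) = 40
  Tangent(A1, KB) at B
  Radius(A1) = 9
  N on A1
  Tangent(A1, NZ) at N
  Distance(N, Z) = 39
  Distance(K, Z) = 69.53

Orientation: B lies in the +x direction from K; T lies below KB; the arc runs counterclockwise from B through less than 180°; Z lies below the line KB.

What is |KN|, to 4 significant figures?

34.74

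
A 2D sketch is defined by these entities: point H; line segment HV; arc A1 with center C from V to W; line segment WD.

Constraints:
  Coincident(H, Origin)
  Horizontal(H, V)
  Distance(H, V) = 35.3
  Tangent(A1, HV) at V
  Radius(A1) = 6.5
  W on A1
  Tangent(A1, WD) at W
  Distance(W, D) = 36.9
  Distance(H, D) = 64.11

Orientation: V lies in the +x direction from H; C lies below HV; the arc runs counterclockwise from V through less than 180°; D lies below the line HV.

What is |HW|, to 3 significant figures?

31.3

H is at the origin; H and V share the same y with |HV| = 35.3 and V on the +x side, so V = (35.3, 0.00). Since A1 is tangent to HV there, CV ⟂ HV, so C = V + (0, -6.5) = (35.3, -6.50). Since CW ⟂ WD (tangency), |CD| = √(6.5² + 36.9²) = 37.5 regardless of where W sits on A1. So D lies on both circle(H, 64.11) and circle(C, 37.5); the below-HV intersection is D = (49.0, -41.4). W is the foot of the tangent from D: W = (29.8, -9.88).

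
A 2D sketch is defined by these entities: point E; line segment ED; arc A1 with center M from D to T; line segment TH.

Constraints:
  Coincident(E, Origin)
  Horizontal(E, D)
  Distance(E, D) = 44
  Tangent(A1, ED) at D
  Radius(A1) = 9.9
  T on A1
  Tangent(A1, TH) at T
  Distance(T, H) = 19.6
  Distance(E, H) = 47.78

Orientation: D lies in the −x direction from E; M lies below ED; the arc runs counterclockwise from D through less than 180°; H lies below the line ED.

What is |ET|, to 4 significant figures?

53.63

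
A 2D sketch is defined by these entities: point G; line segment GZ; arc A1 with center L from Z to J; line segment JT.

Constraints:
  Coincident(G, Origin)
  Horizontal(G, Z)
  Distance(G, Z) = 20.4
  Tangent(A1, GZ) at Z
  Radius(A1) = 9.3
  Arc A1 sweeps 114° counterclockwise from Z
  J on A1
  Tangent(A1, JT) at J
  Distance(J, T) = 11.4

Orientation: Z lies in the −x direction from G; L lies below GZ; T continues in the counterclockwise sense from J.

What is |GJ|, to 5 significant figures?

31.720

G is at the origin; GZ is horizontal with |GZ| = 20.4 and Z on the −x side, so Z = (-20.400, 0.0000). Since A1 is tangent to GZ there, LZ ⟂ GZ, so L = Z + (0, -9.3) = (-20.400, -9.3000). On A1, Z sits at bearing 90° from L; a 114° counterclockwise sweep puts J at bearing 204°, so J = L + 9.3·(cos 204°, sin 204°) = (-28.896, -13.083). Then |GJ| = |J − G| = 31.720.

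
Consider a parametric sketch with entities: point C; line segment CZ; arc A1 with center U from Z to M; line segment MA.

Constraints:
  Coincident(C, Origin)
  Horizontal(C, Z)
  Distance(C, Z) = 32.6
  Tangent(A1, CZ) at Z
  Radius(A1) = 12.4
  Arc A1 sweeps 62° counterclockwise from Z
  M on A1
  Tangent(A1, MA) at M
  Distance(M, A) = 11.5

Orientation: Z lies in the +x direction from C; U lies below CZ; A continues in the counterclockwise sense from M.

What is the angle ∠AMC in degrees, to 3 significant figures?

78.9°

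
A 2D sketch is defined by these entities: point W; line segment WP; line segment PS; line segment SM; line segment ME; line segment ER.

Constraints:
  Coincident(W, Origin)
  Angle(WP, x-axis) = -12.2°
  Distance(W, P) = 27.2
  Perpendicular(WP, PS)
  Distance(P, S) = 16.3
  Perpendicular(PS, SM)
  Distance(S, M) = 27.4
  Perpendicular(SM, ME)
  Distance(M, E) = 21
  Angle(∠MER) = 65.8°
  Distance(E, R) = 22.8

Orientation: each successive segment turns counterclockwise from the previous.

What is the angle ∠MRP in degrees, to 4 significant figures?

174.1°

SM is perpendicular to ME, so ME runs at -102.2°; with |ME| = 21.0, E = (-1.189, -4.552). ∠MER = 65.8° gives ER at 12.00° from the x-axis; with |ER| = 22.8, R = (21.11, 0.1888). Then cos ∠MRP = RM·RP / (|RM||RP|), giving 174.1°.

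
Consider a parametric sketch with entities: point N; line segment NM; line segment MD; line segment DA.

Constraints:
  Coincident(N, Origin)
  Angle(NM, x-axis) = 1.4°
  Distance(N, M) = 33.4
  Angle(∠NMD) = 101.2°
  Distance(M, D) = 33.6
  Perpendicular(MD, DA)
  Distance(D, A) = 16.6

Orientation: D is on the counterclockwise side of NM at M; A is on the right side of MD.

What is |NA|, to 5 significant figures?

63.591

N is at the origin; NM runs at 1.4° with length 33.4, so M = 33.4·(cos 1.4°, sin 1.4°) = (33.390, 0.81603). ∠NMD = 101.2°, so MD runs at 1.4° + (180° − 101.2°) = 80.200° from the x-axis; with |MD| = 33.6, D = M + 33.6·(cos 80.200°, sin 80.200°) = (39.109, 33.926). The perpendicularity gives DA at right angles to MD; with |DA| = 16.6 on the right of MD, A = D + 16.6·(0.98541, -0.17021) = (55.467, 31.100). Then |NA| = |A − N| = 63.591.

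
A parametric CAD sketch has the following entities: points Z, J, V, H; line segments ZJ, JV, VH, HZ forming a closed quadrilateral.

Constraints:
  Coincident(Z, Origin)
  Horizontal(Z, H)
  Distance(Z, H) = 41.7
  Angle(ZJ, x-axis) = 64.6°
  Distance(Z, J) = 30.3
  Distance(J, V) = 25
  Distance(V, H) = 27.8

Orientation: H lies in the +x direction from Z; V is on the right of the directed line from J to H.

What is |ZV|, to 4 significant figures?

14.21

Z is at the origin; Z and H share the same y with |ZH| = 41.7 and H in +x, so H = (41.7, 0). ZJ runs at 64.6° with |ZJ| = 30.3, so J = (13.00, 27.37). V is determined by |JV| = 25.0 and |VH| = 27.8 together: it lies at the intersection of circle(J, 25.0) and circle(H, 27.8). With |JH| = 39.66, the foot of the radical line on JH is 17.97 from J and the perpendicular offset is √(25.0² − 17.97²) = 17.38. Taking the right-of-JH solution: V = (14.00, 2.391).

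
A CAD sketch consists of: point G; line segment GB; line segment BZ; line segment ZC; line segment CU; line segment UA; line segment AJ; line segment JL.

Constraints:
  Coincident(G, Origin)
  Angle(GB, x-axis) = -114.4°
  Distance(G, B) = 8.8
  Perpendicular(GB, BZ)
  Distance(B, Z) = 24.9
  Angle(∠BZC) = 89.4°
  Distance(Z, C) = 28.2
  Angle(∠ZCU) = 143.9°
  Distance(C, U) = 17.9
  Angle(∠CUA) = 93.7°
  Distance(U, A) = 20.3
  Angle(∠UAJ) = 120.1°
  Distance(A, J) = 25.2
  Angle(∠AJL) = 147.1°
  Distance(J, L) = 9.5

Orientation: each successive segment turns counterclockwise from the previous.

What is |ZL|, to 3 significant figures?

21.2

G is at the origin; GB runs at -114.4° with length 8.8, so B = (-3.64, -8.01). GB ⟂ BZ, so BZ runs at -24.4°; with |BZ| = 24.9, Z = (19.0, -18.3). ∠BZC = 89.4° gives ZC at 66.2° from the x-axis; with |ZC| = 28.2, C = (30.4, 7.50). ∠ZCU = 143.9° gives CU at 102° from the x-axis; with |CU| = 17.9, U = (26.6, 25.0). ∠CUA = 93.7° gives UA at -171° from the x-axis; with |UA| = 20.3, A = (6.54, 22.0). ∠UAJ = 120.1° gives AJ at -112° from the x-axis; with |AJ| = 25.2, J = (-2.70, -1.49). ∠AJL = 147.1° gives JL at -78.6° from the x-axis; with |JL| = 9.5, L = (-0.822, -10.8). Then |ZL| = |L − Z| = 21.2.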